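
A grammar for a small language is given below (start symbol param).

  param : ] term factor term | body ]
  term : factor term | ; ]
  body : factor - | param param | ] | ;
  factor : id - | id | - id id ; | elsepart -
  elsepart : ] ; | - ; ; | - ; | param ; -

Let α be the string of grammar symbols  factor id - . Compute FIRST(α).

Add FIRST(factor) = { -, ;, ], id }; factor is not nullable, stop.

{ -, ;, ], id }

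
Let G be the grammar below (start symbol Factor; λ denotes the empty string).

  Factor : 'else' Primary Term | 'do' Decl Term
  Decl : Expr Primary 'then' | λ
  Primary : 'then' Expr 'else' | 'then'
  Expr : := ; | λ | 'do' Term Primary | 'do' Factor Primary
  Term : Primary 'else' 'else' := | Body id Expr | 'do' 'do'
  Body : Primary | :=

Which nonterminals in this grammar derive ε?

Directly nullable (have an λ-production): Decl, Expr.
No other nonterminal has a production whose RHS symbols are all nullable.

{ Decl, Expr }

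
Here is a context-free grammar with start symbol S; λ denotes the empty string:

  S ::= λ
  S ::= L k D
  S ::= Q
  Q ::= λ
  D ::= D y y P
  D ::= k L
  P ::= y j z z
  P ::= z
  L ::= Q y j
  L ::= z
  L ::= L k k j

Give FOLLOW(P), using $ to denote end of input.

In D ::= D y y P: P is at the end, add FOLLOW(D) = { $, y }.
Union: FOLLOW(P) = { $, y }.

{ $, y }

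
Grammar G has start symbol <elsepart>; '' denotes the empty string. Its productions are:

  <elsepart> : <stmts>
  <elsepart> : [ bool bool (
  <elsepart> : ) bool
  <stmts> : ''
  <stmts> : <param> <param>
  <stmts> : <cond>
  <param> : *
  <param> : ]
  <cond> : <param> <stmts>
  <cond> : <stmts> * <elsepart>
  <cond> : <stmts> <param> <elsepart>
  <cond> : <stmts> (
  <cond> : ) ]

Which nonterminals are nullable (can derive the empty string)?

Directly nullable (have an ''-production): <stmts>.
<elsepart> : <stmts> with every symbol nullable, so <elsepart> is nullable.
No other nonterminal has a production whose RHS symbols are all nullable.

{ <elsepart>, <stmts> }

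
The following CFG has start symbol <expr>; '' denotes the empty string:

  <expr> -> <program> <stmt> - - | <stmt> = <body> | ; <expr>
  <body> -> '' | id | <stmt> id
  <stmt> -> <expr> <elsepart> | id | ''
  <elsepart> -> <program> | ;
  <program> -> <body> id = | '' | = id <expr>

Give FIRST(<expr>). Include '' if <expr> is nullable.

From <expr> -> <program> <stmt> - -: <program>, <stmt> nullable, take FIRST(<program>) ∪ FIRST(<stmt>) ∪ {-} = { -, ;, =, id }.
From <expr> -> <stmt> = <body>: <stmt> nullable, take FIRST(<stmt>) ∪ {=} = { -, ;, =, id }.
<expr> -> ; <expr> contributes {;}.
Union: FIRST(<expr>) = { -, ;, =, id }.

{ -, ;, =, id }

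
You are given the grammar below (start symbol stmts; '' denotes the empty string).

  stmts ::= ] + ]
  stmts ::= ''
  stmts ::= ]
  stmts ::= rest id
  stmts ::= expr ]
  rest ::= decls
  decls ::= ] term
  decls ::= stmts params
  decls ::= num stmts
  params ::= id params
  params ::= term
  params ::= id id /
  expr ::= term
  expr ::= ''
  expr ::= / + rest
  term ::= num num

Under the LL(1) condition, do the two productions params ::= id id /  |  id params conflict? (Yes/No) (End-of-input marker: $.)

FIRST(id id /) = { id } and FIRST(id params) = { id }.
Both contain id, so the two alternatives are not disjoint — LL(1) conflict.

Yes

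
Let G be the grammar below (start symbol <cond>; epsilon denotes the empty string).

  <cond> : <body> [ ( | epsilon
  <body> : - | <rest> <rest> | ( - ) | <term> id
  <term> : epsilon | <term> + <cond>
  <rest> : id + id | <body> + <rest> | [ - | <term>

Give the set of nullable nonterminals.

Directly nullable (have an epsilon-production): <cond>, <term>.
<rest> : <term> with every symbol nullable, so <rest> is nullable.
<body> : <rest> <rest> with every symbol nullable, so <body> is nullable.

{ <body>, <cond>, <rest>, <term> }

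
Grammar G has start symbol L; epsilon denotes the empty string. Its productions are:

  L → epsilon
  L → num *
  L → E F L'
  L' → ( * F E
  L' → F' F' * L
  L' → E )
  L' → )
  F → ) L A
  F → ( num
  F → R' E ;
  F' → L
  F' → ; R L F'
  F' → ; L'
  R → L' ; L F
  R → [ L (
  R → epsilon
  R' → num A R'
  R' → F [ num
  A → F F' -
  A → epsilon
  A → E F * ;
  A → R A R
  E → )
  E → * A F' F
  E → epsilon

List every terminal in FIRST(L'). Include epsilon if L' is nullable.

{ (, ), *, ;, num }

L' → ( * F E contributes {(}.
From L' → F' F' * L: F', F' nullable, take FIRST(F') ∪ FIRST(F') ∪ {*} = { (, ), *, ;, num }.
From L' → E ): E nullable, take FIRST(E) ∪ {)} = { ), * }.
L' → ) contributes {)}.
Union: FIRST(L') = { (, ), *, ;, num }.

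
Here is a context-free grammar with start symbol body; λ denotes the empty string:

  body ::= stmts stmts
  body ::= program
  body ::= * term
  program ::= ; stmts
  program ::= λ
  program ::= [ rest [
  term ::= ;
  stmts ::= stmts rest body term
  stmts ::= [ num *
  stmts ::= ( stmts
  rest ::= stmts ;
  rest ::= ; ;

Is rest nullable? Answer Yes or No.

Nullable nonterminals: body, program.
No production of rest has an RHS whose symbols are all nullable, so rest is not nullable.

No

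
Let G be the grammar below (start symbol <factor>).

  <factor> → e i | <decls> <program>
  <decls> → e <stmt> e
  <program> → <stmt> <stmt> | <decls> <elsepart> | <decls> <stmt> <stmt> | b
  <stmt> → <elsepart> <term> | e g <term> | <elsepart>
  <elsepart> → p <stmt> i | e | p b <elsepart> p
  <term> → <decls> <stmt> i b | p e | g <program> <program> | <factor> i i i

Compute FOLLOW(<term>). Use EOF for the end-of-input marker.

{ EOF, b, e, i, p }

In <stmt> → <elsepart> <term>: <term> is at the end, add FOLLOW(<stmt>) = { EOF, b, e, i, p }.
In <stmt> → e g <term>: <term> is at the end, add FOLLOW(<stmt>) = { EOF, b, e, i, p }.
Union: FOLLOW(<term>) = { EOF, b, e, i, p }.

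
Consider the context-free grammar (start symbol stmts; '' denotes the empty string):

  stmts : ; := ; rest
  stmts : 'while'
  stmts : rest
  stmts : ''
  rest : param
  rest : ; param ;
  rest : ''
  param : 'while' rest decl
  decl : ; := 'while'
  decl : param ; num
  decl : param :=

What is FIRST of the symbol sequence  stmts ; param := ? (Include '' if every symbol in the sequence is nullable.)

Add FIRST(stmts)\{''} = { 'while', ; }; stmts is nullable, continue.
; is a terminal; add {;} and stop.

{ 'while', ; }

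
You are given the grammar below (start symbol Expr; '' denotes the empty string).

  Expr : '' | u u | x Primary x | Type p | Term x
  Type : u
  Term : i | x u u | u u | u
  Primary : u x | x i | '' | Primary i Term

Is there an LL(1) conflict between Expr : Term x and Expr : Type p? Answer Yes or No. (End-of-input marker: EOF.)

Yes

FIRST(Term x) = { i, u, x } and FIRST(Type p) = { u }.
Both contain u, so the two alternatives are not disjoint — LL(1) conflict.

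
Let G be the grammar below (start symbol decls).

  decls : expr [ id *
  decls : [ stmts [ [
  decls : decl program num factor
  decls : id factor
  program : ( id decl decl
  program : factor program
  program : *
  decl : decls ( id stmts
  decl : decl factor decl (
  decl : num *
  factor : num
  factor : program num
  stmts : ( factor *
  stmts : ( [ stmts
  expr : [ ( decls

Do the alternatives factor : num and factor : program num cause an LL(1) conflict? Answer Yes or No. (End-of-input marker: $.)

Yes

FIRST(num) = { num } and FIRST(program num) = { (, *, num }.
Both contain num, so the two alternatives are not disjoint — LL(1) conflict.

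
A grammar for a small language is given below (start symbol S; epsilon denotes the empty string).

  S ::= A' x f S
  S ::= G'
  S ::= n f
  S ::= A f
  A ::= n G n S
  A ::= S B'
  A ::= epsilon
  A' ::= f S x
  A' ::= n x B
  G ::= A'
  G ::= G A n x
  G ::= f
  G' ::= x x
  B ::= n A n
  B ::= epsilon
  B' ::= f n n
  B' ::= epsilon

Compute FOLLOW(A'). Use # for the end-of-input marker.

{ f, n, x }

In S ::= A' x f S: add FIRST(x f S) = { x }.
In G ::= A': A' is at the end, add FOLLOW(G) = { f, n, x }.
Union: FOLLOW(A') = { f, n, x }.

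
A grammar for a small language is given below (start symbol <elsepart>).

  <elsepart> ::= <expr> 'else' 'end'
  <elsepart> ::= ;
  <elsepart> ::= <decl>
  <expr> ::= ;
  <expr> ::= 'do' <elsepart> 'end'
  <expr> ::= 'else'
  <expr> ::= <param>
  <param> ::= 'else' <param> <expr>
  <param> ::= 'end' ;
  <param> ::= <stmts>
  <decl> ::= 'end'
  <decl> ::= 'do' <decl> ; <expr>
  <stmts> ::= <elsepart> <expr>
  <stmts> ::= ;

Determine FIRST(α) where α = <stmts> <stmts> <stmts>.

Add FIRST(<stmts>) = { 'do', 'else', 'end', ; }; <stmts> is not nullable, stop.

{ 'do', 'else', 'end', ; }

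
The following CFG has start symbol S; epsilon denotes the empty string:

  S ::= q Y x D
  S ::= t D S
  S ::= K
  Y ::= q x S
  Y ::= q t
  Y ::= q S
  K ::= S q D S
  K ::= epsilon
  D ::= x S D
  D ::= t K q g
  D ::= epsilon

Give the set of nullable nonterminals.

{ D, K, S }

Directly nullable (have an epsilon-production): K, D.
S ::= K with every symbol nullable, so S is nullable.
No other nonterminal has a production whose RHS symbols are all nullable.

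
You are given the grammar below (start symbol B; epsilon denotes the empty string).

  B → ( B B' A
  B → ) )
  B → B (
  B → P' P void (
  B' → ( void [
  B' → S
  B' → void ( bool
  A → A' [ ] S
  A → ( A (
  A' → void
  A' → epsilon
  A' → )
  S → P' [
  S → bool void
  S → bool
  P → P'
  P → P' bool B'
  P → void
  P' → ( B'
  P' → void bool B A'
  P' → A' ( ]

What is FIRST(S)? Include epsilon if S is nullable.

From S → P' [: add FIRST(P') = { (, ), void }.
S → bool void contributes {bool}.
S → bool contributes {bool}.
Union: FIRST(S) = { (, ), bool, void }.

{ (, ), bool, void }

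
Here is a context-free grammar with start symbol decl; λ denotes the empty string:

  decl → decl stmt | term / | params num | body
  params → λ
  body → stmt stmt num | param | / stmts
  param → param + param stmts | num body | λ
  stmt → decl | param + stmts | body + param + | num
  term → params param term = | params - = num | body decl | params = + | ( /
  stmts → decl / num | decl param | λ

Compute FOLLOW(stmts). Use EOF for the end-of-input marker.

In body → / stmts: stmts is at the end, add FOLLOW(body) = { EOF, (, +, -, /, =, num }.
In param → param + param stmts: stmts is at the end, add FOLLOW(param) = { EOF, (, +, -, /, =, num }.
In stmt → param + stmts: stmts is at the end, add FOLLOW(stmt) = { EOF, (, +, -, /, =, num }.
Union: FOLLOW(stmts) = { EOF, (, +, -, /, =, num }.

{ EOF, (, +, -, /, =, num }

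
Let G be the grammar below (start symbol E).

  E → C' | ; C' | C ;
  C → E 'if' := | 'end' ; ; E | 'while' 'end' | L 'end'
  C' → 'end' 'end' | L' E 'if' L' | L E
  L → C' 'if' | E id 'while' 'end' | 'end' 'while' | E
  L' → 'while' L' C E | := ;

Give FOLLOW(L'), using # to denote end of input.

{ #, 'end', 'if', 'while', :=, ;, id }

In C' → L' E 'if' L': add FIRST(E 'if' L') = { 'end', 'while', :=, ; }.
In C' → L' E 'if' L': L' is at the end, add FOLLOW(C') = { #, 'end', 'if', 'while', :=, ;, id }.
In L' → 'while' L' C E: add FIRST(C E) = { 'end', 'while', :=, ; }.
Union: FOLLOW(L') = { #, 'end', 'if', 'while', :=, ;, id }.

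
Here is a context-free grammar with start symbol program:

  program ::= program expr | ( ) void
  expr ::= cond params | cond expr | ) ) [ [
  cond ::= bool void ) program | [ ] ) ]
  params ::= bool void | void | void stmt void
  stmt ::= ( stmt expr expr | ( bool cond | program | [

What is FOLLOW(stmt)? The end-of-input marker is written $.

In params ::= void stmt void: add FIRST(void) = { void }.
In stmt ::= ( stmt expr expr: add FIRST(expr expr) = { ), [, bool }.
Union: FOLLOW(stmt) = { ), [, bool, void }.

{ ), [, bool, void }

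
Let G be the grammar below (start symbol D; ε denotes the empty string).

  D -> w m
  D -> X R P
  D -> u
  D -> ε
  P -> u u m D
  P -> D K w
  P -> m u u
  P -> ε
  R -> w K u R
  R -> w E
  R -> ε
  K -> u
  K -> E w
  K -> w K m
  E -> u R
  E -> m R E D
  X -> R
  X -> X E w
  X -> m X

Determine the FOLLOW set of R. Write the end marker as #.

In D -> X R P: add FIRST(P)\{ε} = { m, u, w }.
  Since P is nullable, also add FOLLOW(D) = { #, m, u, w }.
In R -> w K u R: R is at the end, add FOLLOW(R) = { #, m, u, w }.
In E -> u R: R is at the end, add FOLLOW(E) = { #, m, u, w }.
In E -> m R E D: add FIRST(E D) = { m, u }.
In X -> R: R is at the end, add FOLLOW(X) = { #, m, u, w }.
Union: FOLLOW(R) = { #, m, u, w }.

{ #, m, u, w }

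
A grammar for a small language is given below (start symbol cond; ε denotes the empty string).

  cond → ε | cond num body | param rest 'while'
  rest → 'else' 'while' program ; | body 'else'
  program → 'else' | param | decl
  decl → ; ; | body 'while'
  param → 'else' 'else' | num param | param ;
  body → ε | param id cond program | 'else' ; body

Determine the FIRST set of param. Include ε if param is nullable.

{ 'else', num }

param → 'else' 'else' contributes {'else'}.
param → num param contributes {num}.
From param → param ;: add FIRST(param) = { 'else', num }.
Union: FIRST(param) = { 'else', num }.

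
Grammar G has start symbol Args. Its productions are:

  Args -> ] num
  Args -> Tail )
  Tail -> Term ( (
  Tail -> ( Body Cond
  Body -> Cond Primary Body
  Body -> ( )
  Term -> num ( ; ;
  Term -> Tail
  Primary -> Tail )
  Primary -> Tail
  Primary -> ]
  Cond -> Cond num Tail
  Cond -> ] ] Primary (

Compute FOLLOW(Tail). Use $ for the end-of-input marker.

{ (, ), ], num }

In Args -> Tail ): add FIRST()) = { ) }.
In Term -> Tail: Tail is at the end, add FOLLOW(Term) = { ( }.
In Primary -> Tail ): add FIRST()) = { ) }.
In Primary -> Tail: Tail is at the end, add FOLLOW(Primary) = { (, ] }.
In Cond -> Cond num Tail: Tail is at the end, add FOLLOW(Cond) = { (, ), ], num }.
Union: FOLLOW(Tail) = { (, ), ], num }.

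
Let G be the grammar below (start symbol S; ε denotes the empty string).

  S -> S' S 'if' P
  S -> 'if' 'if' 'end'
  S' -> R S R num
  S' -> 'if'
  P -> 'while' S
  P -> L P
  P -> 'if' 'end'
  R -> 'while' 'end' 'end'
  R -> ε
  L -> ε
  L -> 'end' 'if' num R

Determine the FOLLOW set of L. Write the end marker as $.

{ 'end', 'if', 'while' }

In P -> L P: add FIRST(P) = { 'end', 'if', 'while' }.
Union: FOLLOW(L) = { 'end', 'if', 'while' }.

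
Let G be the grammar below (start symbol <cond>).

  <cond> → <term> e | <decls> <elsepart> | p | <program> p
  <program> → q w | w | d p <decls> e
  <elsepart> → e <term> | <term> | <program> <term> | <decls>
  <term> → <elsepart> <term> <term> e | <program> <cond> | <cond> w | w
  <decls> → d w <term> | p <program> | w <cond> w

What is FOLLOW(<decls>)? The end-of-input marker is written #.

In <cond> → <decls> <elsepart>: add FIRST(<elsepart>) = { d, e, p, q, w }.
In <program> → d p <decls> e: add FIRST(e) = { e }.
In <elsepart> → <decls>: <decls> is at the end, add FOLLOW(<elsepart>) = { #, d, e, p, q, w }.
Union: FOLLOW(<decls>) = { #, d, e, p, q, w }.

{ #, d, e, p, q, w }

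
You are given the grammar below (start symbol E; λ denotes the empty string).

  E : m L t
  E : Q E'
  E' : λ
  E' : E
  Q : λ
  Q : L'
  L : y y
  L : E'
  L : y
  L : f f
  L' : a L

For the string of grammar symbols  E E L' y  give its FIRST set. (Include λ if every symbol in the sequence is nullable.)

Add FIRST(E)\{λ} = { a, m }; E is nullable, continue.
Add FIRST(E)\{λ} = { a, m }; E is nullable, continue.
Add FIRST(L') = { a }; L' is not nullable, stop.

{ a, m }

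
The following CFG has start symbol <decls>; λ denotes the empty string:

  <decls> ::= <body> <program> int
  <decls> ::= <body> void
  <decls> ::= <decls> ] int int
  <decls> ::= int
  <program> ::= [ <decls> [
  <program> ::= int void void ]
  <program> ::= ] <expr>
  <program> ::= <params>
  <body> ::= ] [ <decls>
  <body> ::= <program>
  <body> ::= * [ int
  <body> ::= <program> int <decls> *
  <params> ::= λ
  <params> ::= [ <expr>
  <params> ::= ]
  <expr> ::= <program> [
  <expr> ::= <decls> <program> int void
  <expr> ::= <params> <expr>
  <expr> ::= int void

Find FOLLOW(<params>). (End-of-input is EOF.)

In <program> ::= <params>: <params> is at the end, add FOLLOW(<program>) = { [, ], int, void }.
In <expr> ::= <params> <expr>: add FIRST(<expr>) = { *, [, ], int, void }.
Union: FOLLOW(<params>) = { *, [, ], int, void }.

{ *, [, ], int, void }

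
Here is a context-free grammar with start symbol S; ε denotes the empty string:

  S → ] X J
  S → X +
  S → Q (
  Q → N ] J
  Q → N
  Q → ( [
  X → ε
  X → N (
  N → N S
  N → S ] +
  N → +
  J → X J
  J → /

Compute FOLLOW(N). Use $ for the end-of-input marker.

In Q → N ] J: add FIRST(] J) = { ] }.
In Q → N: N is at the end, add FOLLOW(Q) = { ( }.
In X → N (: add FIRST(() = { ( }.
In N → N S: add FIRST(S) = { (, +, ] }.
Union: FOLLOW(N) = { (, +, ] }.

{ (, +, ] }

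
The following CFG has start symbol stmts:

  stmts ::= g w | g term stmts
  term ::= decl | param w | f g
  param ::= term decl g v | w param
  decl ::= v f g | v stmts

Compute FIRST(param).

From param ::= term decl g v: add FIRST(term) = { f, v, w }.
param ::= w param contributes {w}.
Union: FIRST(param) = { f, v, w }.

{ f, v, w }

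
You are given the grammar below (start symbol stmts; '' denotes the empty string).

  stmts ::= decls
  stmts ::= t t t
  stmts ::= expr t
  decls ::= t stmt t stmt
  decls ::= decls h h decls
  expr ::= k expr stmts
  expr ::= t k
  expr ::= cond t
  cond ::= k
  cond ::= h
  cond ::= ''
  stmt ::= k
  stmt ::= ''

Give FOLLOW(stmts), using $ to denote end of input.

{ $, h, k, t }

stmts is the start symbol, so $ ∈ FOLLOW(stmts).
In expr ::= k expr stmts: stmts is at the end, add FOLLOW(expr) = { h, k, t }.
Union: FOLLOW(stmts) = { $, h, k, t }.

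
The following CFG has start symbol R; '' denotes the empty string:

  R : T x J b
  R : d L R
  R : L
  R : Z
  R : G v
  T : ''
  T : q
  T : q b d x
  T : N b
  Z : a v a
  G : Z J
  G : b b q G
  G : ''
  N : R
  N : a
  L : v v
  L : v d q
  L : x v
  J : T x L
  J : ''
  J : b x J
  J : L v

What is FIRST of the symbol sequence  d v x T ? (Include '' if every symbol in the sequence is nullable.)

d is a terminal; add {d} and stop.

{ d }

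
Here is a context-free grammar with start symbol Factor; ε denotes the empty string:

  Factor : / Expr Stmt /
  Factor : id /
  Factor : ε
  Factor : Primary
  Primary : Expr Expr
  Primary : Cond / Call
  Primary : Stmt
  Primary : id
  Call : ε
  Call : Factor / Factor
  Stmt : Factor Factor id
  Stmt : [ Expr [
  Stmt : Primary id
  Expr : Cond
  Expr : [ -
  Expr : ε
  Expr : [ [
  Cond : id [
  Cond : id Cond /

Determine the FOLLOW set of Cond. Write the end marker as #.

In Primary : Cond / Call: add FIRST(/ Call) = { / }.
In Expr : Cond: Cond is at the end, add FOLLOW(Expr) = { #, /, [, id }.
In Cond : id Cond /: add FIRST(/) = { / }.
Union: FOLLOW(Cond) = { #, /, [, id }.

{ #, /, [, id }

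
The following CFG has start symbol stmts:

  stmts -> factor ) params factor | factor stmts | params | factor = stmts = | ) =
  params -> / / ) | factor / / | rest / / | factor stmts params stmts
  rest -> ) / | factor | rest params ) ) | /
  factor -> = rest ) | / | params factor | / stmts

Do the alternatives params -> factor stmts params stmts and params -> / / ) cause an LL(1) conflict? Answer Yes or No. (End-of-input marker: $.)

FIRST(factor stmts params stmts) = { ), /, = } and FIRST(/ / )) = { / }.
Both contain /, so the two alternatives are not disjoint — LL(1) conflict.

Yes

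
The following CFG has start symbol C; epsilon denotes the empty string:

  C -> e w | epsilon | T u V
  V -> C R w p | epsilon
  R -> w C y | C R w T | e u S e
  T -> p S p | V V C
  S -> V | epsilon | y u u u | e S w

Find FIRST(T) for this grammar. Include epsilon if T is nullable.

T -> p S p contributes {p}.
From T -> V V C: V, V, C nullable, take FIRST(V) ∪ FIRST(V) ∪ FIRST(C) = { e, p, u, w }; also epsilon since the whole RHS is nullable.
Union: FIRST(T) = { e, p, u, w, epsilon }.

{ e, p, u, w, epsilon }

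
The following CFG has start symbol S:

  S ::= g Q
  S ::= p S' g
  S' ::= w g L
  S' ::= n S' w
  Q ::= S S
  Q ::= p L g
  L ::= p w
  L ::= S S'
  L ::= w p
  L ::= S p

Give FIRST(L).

{ g, p, w }

L ::= p w contributes {p}.
From L ::= S S': add FIRST(S) = { g, p }.
L ::= w p contributes {w}.
From L ::= S p: add FIRST(S) = { g, p }.
Union: FIRST(L) = { g, p, w }.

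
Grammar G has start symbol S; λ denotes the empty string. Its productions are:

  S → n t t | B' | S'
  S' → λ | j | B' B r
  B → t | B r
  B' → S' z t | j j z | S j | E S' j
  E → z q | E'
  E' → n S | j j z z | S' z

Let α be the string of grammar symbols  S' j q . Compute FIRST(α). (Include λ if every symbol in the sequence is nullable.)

{ j, n, z }

Add FIRST(S')\{λ} = { j, n, z }; S' is nullable, continue.
j is a terminal; add {j} and stop.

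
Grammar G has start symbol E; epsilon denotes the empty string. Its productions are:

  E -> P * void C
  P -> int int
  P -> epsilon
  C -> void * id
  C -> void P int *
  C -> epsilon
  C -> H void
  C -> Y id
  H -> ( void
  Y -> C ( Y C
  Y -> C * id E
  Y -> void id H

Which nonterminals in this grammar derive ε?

{ C, P }

Directly nullable (have an epsilon-production): P, C.
No other nonterminal has a production whose RHS symbols are all nullable.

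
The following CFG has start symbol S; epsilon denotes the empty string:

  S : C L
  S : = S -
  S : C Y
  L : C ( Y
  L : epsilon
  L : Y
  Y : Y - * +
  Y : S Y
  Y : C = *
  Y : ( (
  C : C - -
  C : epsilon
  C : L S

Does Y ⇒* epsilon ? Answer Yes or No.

Nullable nonterminals: C, L, S.
No production of Y has an RHS whose symbols are all nullable, so Y is not nullable.

No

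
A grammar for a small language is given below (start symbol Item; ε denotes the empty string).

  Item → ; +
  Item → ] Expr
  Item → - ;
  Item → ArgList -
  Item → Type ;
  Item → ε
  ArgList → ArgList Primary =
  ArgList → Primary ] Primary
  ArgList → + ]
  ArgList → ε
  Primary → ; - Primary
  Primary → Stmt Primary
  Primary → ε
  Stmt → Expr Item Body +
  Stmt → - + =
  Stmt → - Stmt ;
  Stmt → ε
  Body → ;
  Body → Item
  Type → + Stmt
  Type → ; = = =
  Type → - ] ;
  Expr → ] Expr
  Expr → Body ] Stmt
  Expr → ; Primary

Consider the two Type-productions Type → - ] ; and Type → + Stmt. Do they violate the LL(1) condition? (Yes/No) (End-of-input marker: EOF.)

FIRST(- ] ;) = { - } and FIRST(+ Stmt) = { + }.
The FIRST sets are disjoint and neither alternative is nullable — no conflict.

No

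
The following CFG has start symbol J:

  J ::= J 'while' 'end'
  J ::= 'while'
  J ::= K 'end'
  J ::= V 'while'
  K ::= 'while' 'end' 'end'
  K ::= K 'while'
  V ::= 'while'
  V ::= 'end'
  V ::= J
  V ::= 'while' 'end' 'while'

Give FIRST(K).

{ 'while' }

K ::= 'while' 'end' 'end' contributes {'while'}.
From K ::= K 'while': add FIRST(K) = { 'while' }.
Union: FIRST(K) = { 'while' }.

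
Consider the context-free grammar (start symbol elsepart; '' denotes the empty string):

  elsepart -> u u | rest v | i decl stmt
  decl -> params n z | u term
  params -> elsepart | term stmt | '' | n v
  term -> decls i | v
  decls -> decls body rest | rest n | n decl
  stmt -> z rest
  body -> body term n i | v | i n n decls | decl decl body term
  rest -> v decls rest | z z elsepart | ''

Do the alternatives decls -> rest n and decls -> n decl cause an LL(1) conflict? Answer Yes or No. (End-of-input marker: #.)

Yes

FIRST(rest n) = { n, v, z } and FIRST(n decl) = { n }.
Both contain n, so the two alternatives are not disjoint — LL(1) conflict.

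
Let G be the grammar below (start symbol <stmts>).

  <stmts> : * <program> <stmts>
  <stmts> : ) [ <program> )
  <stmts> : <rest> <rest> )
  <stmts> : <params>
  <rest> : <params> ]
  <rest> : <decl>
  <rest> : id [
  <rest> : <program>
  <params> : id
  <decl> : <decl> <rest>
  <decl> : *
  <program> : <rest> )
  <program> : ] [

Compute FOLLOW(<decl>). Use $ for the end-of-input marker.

{ ), *, ], id }

In <rest> : <decl>: <decl> is at the end, add FOLLOW(<rest>) = { ), *, ], id }.
In <decl> : <decl> <rest>: add FIRST(<rest>) = { *, ], id }.
Union: FOLLOW(<decl>) = { ), *, ], id }.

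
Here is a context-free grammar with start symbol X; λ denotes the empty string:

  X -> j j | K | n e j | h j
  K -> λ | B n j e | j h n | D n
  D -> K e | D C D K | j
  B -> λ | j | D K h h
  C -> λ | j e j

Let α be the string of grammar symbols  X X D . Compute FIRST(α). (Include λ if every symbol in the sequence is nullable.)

Add FIRST(X)\{λ} = { e, h, j, n }; X is nullable, continue.
Add FIRST(X)\{λ} = { e, h, j, n }; X is nullable, continue.
Add FIRST(D) = { e, j, n }; D is not nullable, stop.

{ e, h, j, n }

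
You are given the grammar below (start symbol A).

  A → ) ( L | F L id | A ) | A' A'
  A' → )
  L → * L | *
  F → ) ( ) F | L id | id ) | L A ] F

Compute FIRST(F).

{ ), *, id }

F → ) ( ) F contributes {)}.
From F → L id: add FIRST(L) = { * }.
F → id ) contributes {id}.
From F → L A ] F: add FIRST(L) = { * }.
Union: FIRST(F) = { ), *, id }.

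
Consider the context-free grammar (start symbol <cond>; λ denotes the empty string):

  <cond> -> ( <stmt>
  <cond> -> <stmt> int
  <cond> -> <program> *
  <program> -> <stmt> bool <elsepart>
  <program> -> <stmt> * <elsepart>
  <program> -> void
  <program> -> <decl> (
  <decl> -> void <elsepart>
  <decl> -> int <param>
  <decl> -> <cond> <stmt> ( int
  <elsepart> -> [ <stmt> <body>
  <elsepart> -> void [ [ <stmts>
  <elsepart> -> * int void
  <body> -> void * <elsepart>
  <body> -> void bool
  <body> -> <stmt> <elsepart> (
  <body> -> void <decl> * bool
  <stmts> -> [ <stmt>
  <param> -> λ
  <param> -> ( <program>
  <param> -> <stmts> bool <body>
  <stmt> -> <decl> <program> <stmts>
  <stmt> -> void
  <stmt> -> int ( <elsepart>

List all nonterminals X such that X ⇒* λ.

{ <param> }

Directly nullable (have an λ-production): <param>.
No other nonterminal has a production whose RHS symbols are all nullable.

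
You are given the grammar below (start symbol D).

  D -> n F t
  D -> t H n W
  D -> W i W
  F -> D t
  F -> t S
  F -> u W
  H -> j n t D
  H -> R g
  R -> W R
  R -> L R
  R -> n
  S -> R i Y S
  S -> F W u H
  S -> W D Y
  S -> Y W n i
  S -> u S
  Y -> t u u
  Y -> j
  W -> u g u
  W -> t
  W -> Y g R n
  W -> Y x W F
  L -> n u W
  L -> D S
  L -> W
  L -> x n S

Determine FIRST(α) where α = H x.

Add FIRST(H) = { j, n, t, u, x }; H is not nullable, stop.

{ j, n, t, u, x }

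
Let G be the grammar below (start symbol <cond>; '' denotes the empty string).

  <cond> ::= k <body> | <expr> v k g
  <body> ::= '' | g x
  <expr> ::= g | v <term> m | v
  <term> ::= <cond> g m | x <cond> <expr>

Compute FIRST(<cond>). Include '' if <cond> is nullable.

<cond> ::= k <body> contributes {k}.
From <cond> ::= <expr> v k g: add FIRST(<expr>) = { g, v }.
Union: FIRST(<cond>) = { g, k, v }.

{ g, k, v }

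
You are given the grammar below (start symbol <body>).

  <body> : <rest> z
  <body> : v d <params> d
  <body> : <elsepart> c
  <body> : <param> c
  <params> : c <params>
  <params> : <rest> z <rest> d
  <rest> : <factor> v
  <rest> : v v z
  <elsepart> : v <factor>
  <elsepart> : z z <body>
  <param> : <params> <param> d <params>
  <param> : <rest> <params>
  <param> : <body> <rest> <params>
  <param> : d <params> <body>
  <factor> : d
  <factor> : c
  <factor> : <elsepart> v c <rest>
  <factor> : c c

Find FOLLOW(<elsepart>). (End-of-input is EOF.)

In <body> : <elsepart> c: add FIRST(c) = { c }.
In <factor> : <elsepart> v c <rest>: add FIRST(v c <rest>) = { v }.
Union: FOLLOW(<elsepart>) = { c, v }.

{ c, v }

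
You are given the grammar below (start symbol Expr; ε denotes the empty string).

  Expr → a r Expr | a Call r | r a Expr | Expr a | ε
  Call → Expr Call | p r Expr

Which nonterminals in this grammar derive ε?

Directly nullable (have an ε-production): Expr.
No other nonterminal has a production whose RHS symbols are all nullable.

{ Expr }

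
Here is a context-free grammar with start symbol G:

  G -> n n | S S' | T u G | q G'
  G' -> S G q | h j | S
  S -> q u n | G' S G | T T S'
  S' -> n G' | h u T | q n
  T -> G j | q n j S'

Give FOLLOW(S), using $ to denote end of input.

In G -> S S': add FIRST(S') = { h, n, q }.
In G' -> S G q: add FIRST(G q) = { h, n, q }.
In G' -> S: S is at the end, add FOLLOW(G') = { $, h, j, n, q, u }.
In S -> G' S G: add FIRST(G) = { h, n, q }.
Union: FOLLOW(S) = { $, h, j, n, q, u }.

{ $, h, j, n, q, u }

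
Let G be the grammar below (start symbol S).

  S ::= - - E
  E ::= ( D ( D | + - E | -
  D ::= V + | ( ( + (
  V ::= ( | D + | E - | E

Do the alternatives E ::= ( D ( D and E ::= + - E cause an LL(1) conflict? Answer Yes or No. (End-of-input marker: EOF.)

FIRST(( D ( D) = { ( } and FIRST(+ - E) = { + }.
The FIRST sets are disjoint and neither alternative is nullable — no conflict.

No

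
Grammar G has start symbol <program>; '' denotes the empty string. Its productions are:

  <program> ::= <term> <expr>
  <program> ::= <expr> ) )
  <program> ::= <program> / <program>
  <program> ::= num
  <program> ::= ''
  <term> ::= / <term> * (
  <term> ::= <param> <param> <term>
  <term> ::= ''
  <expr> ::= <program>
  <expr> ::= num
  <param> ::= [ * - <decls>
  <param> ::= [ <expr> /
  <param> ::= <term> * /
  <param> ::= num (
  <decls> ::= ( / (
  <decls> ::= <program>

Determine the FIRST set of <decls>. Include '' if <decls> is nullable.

<decls> ::= ( / ( contributes {(}.
From <decls> ::= <program>: add FIRST(<program>) = { ), *, /, [, num, '' } (including '' since <program> is nullable).
Union: FIRST(<decls>) = { (, ), *, /, [, num, '' }.

{ (, ), *, /, [, num, '' }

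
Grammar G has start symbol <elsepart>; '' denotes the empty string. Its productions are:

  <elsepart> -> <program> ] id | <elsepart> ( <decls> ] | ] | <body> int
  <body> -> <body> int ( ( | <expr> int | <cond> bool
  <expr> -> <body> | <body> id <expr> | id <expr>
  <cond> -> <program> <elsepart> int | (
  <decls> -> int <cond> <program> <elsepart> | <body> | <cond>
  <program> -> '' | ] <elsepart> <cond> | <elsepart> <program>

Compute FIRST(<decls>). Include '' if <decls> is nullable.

<decls> -> int <cond> <program> <elsepart> contributes {int}.
From <decls> -> <body>: add FIRST(<body>) = { (, ], id }.
From <decls> -> <cond>: add FIRST(<cond>) = { (, ], id }.
Union: FIRST(<decls>) = { (, ], id, int }.

{ (, ], id, int }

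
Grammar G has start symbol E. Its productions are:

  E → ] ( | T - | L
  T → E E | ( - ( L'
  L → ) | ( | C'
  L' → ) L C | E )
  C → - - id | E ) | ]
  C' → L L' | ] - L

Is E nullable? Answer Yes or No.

No

No nonterminal in this grammar is nullable.
No production of E has an RHS whose symbols are all nullable, so E is not nullable.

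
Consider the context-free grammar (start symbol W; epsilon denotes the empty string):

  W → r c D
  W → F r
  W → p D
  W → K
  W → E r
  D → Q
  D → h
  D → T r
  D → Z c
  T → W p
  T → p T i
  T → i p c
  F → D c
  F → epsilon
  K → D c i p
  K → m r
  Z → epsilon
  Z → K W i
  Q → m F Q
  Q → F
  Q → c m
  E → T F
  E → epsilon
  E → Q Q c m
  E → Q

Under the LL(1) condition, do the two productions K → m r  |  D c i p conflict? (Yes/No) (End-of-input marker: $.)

Yes

FIRST(m r) = { m } and FIRST(D c i p) = { c, h, i, m, p, r }.
Both contain m, so the two alternatives are not disjoint — LL(1) conflict.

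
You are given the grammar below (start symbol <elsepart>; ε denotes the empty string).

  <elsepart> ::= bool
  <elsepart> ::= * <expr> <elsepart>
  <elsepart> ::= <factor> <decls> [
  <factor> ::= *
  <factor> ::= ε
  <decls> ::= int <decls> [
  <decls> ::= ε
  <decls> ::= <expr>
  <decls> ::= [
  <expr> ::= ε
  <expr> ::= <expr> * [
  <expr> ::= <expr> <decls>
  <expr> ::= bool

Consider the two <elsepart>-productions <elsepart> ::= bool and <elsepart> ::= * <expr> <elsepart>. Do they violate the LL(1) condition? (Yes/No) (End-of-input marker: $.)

No

FIRST(bool) = { bool } and FIRST(* <expr> <elsepart>) = { * }.
The FIRST sets are disjoint and neither alternative is nullable — no conflict.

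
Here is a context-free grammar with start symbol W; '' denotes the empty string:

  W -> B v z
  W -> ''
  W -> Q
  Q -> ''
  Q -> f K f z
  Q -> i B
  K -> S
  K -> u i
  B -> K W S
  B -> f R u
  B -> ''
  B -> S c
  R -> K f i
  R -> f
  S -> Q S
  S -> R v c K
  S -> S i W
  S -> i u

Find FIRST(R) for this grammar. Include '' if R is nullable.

{ f, i, u }

From R -> K f i: add FIRST(K) = { f, i, u }.
R -> f contributes {f}.
Union: FIRST(R) = { f, i, u }.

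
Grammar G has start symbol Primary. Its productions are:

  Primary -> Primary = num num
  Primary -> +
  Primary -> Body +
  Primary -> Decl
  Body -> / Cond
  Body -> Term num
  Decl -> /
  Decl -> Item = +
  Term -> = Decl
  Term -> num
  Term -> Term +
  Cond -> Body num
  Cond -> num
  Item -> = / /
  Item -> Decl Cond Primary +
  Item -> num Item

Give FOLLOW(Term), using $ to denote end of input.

{ +, num }

In Body -> Term num: add FIRST(num) = { num }.
In Term -> Term +: add FIRST(+) = { + }.
Union: FOLLOW(Term) = { +, num }.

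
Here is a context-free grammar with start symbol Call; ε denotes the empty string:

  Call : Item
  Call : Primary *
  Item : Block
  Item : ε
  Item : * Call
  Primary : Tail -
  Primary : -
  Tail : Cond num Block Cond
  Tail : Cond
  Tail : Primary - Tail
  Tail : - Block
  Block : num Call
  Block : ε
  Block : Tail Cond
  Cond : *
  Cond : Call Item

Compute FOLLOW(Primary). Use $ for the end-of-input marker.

{ *, - }

In Call : Primary *: add FIRST(*) = { * }.
In Tail : Primary - Tail: add FIRST(- Tail) = { - }.
Union: FOLLOW(Primary) = { *, - }.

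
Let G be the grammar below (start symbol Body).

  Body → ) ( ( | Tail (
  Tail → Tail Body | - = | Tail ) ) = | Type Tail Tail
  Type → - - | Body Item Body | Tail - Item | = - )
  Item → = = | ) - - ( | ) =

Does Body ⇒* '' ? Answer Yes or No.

No

No nonterminal in this grammar is nullable.
No production of Body has an RHS whose symbols are all nullable, so Body is not nullable.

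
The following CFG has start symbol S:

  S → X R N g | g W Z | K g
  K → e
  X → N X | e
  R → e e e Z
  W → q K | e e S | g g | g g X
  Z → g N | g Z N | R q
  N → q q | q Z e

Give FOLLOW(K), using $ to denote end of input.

{ e, g }

In S → K g: add FIRST(g) = { g }.
In W → q K: K is at the end, add FOLLOW(W) = { e, g }.
Union: FOLLOW(K) = { e, g }.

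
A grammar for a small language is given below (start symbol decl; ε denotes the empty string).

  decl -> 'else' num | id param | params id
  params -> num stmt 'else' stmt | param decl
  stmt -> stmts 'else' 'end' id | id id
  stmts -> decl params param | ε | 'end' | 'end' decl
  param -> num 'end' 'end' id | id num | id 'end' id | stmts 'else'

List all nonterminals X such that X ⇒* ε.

Directly nullable (have an ε-production): stmts.
No other nonterminal has a production whose RHS symbols are all nullable.

{ stmts }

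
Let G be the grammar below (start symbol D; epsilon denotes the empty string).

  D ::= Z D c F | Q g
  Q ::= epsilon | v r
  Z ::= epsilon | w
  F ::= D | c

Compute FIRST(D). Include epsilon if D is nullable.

From D ::= Z D c F: Z nullable, take FIRST(Z) ∪ FIRST(D) = { g, v, w }.
From D ::= Q g: Q nullable, take FIRST(Q) ∪ {g} = { g, v }.
Union: FIRST(D) = { g, v, w }.

{ g, v, w }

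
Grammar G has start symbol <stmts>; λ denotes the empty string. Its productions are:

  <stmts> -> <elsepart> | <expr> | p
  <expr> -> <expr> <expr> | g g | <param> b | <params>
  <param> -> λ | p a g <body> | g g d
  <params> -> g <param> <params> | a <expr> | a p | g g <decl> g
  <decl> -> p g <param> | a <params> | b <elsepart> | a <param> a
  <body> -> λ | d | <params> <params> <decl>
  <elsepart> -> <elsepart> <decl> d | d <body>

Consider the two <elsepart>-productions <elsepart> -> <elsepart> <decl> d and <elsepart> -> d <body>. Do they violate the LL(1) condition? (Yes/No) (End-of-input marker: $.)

Yes

FIRST(<elsepart> <decl> d) = { d } and FIRST(d <body>) = { d }.
Both contain d, so the two alternatives are not disjoint — LL(1) conflict.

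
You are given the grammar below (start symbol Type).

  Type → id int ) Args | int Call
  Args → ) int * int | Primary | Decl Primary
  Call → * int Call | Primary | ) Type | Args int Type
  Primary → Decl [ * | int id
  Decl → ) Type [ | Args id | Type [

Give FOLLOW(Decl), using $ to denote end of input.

In Args → Decl Primary: add FIRST(Primary) = { ), id, int }.
In Primary → Decl [ *: add FIRST([ *) = { [ }.
Union: FOLLOW(Decl) = { ), [, id, int }.

{ ), [, id, int }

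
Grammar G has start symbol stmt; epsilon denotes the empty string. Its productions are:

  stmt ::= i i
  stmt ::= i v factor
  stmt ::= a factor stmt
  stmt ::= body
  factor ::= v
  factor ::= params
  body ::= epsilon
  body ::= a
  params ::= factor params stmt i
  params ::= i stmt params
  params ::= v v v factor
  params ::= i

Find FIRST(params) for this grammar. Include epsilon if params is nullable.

From params ::= factor params stmt i: add FIRST(factor) = { i, v }.
params ::= i stmt params contributes {i}.
params ::= v v v factor contributes {v}.
params ::= i contributes {i}.
Union: FIRST(params) = { i, v }.

{ i, v }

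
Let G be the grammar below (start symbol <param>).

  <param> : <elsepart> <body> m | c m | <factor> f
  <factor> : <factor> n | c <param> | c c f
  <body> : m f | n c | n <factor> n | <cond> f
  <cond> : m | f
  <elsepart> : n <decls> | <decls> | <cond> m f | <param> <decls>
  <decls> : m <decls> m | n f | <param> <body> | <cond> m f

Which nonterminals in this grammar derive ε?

{ } (none)

No nonterminal has an empty production or an RHS whose symbols are all nullable.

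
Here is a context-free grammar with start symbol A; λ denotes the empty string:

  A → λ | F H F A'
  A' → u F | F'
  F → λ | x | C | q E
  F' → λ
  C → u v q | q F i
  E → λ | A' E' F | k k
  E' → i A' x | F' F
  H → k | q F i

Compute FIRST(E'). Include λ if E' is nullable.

{ i, q, u, x, λ }

E' → i A' x contributes {i}.
From E' → F' F: F', F nullable, take FIRST(F') ∪ FIRST(F) = { q, u, x }; also λ since the whole RHS is nullable.
Union: FIRST(E') = { i, q, u, x, λ }.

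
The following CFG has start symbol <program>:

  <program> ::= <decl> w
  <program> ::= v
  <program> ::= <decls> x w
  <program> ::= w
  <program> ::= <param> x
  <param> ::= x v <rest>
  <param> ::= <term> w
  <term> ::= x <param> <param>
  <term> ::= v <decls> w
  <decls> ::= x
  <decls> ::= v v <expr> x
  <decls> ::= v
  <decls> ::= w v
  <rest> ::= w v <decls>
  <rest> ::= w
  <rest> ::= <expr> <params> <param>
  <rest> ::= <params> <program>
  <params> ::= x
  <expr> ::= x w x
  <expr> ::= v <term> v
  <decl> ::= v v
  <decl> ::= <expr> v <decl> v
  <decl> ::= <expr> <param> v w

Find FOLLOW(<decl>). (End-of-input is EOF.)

In <program> ::= <decl> w: add FIRST(w) = { w }.
In <decl> ::= <expr> v <decl> v: add FIRST(v) = { v }.
Union: FOLLOW(<decl>) = { v, w }.

{ v, w }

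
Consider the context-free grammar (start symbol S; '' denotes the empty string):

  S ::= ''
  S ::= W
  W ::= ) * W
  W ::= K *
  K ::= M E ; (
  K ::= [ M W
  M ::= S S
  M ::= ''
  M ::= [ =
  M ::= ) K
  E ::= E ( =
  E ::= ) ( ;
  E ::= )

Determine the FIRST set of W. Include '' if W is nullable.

{ ), [ }

W ::= ) * W contributes {)}.
From W ::= K *: add FIRST(K) = { ), [ }.
Union: FIRST(W) = { ), [ }.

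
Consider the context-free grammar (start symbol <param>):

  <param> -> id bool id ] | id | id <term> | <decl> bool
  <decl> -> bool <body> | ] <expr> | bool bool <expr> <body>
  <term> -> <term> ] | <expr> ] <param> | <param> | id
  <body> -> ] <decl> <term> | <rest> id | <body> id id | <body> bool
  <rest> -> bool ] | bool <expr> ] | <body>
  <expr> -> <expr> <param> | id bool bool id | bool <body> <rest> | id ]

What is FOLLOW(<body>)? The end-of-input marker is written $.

{ ], bool, id }

In <decl> -> bool <body>: <body> is at the end, add FOLLOW(<decl>) = { ], bool, id }.
In <decl> -> bool bool <expr> <body>: <body> is at the end, add FOLLOW(<decl>) = { ], bool, id }.
In <body> -> <body> id id: add FIRST(id id) = { id }.
In <body> -> <body> bool: add FIRST(bool) = { bool }.
In <rest> -> <body>: <body> is at the end, add FOLLOW(<rest>) = { ], bool, id }.
In <expr> -> bool <body> <rest>: add FIRST(<rest>) = { ], bool }.
Union: FOLLOW(<body>) = { ], bool, id }.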